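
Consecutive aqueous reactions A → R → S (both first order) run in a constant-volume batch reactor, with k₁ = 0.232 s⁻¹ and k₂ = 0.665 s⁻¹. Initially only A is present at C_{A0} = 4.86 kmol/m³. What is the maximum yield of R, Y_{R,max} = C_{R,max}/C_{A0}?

At the optimum, C_{R,max}/C_{A0} = (k₁/k₂)^[k₂/(k₂−k₁)].
= (0.232/0.665)^(0.665/(0.665−0.232)) = (0.3489)^(1.536) = 0.1984.

0.198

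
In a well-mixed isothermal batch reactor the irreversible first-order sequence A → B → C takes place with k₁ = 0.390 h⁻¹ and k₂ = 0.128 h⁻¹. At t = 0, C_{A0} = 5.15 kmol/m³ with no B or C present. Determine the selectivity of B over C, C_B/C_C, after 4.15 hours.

For first-order series with pure A initially, C_B(t) = k₁C_{A0}/(k₂−k₁)·(e^(−k₁t) − e^(−k₂t)).
e^(−k₁t) = e^(−0.390×4.15) = e^(−1.619) = 0.1982; e^(−k₂t) = e^(−0.5312) = 0.5879.
C_B = 0.390×5.15/(0.128−0.390) × (0.1982−0.5879) = (-7.666)×(-0.3897) = 2.987 kmol/m³.
C_A = C_{A0}e^(−k₁t) = 1.021 kmol/m³, so C_C = C_{A0}−C_A−C_B = 1.142 kmol/m³; C_B/C_C = 2.62.

2.62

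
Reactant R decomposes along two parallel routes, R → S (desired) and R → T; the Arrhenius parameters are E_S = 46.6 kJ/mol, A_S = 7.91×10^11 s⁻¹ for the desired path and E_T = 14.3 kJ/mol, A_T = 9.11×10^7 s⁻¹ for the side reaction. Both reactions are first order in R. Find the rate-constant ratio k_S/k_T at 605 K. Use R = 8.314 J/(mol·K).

14.1

Since both paths have the same order in R, the concentration cancels and S_{S/T} = k_S/k_T = (A_S/A_T)·exp[(E_T−E_S)/(RT)].
(E_T−E_S)/(RT) = (14.3−46.6)×10³/(8.314×605) = -32300/5030 = -6.422.
k_S/k_T = (7.91×10^11/9.11×10^7)·exp(-6.422) = 8683 × 0.001626 = 14.1.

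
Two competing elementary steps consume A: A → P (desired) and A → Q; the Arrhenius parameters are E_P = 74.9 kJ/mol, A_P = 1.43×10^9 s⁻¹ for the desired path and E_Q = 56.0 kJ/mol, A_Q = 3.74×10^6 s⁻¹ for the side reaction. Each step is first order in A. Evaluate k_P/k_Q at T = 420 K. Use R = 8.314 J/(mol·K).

Since both paths have the same order in A, the concentration cancels and S_{P/Q} = k_P/k_Q = (A_P/A_Q)·exp[(E_Q−E_P)/(RT)].
(E_Q−E_P)/(RT) = (56.0−74.9)×10³/(8.314×420) = -18900/3492 = -5.413.
k_P/k_Q = (1.43×10^9/3.74×10^6)·exp(-5.413) = 382.4 × 0.004460 = 1.71.
Since E_P > E_Q, raising the temperature improves selectivity toward P.

1.71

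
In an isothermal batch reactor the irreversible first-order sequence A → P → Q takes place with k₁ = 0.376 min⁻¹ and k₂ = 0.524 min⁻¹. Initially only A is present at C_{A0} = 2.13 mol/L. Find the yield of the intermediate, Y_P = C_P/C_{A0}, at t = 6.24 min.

0.147

Solving the coupled first-order balances gives C_P(t) = [k₁/(k₂−k₁)]·C_{A0}·(e^(−k₁t) − e^(−k₂t)).
e^(−k₁t) = e^(−0.376×6.24) = e^(−2.346) = 0.09573; e^(−k₂t) = e^(−3.270) = 0.03802.
C_P = 0.376×2.13/(0.524−0.376) × (0.09573−0.03802) = 5.411×0.05771 = 0.3123 mol/L.
Y_P = C_P/C_{A0} = 0.3123/2.13 = 0.147.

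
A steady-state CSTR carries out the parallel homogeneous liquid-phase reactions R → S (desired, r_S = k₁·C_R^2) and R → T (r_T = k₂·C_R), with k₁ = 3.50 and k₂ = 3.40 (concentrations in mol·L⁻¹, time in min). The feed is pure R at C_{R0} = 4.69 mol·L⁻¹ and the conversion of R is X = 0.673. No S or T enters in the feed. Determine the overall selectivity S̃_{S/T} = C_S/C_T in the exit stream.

Exit C_R = C_{R0}(1−X) = 4.69×0.327 = 1.534 mol·L⁻¹.
Rates in a CSTR are evaluated at the outlet concentration: r_S = 3.50×1.534^2 = 8.232, r_T = 3.40×1.534 = 5.214.
Overall selectivity = C_S/C_T = r_Sτ/(r_Tτ) = r_S/r_T = 1.58.

1.58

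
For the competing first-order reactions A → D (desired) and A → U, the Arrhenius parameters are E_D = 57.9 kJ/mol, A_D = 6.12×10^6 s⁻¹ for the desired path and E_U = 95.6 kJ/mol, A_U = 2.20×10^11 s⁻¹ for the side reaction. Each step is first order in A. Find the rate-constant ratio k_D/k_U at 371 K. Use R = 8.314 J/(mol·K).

Since both paths have the same order in A, the concentration cancels and S_{D/U} = k_D/k_U = (A_D/A_U)·exp[(E_U−E_D)/(RT)].
(E_U−E_D)/(RT) = (95.6−57.9)×10³/(8.314×371) = 37700/3084 = 12.22.
k_D/k_U = (6.12×10^6/2.20×10^11)·exp(12.22) = 2.782×10^-5 × 2.033×10^5 = 5.66.
Since E_D < E_U, lowering the temperature improves selectivity toward D.

5.66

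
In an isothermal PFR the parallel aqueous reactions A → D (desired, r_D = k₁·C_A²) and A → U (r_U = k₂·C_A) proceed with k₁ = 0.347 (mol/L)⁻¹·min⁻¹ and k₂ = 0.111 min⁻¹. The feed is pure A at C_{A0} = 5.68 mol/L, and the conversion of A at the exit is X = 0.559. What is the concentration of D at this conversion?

2.93 mol/L

C_A = C_{A0}(1−X) = 2.505 mol/L.
Along a PFR/batch, dC_U/dC_A = −r_U/(r_D+r_U) = −k₂/(k₂+k₁·C_A).
Integrating from C_{A0} to C_A: C_U = (0.111/0.347)·ln[(0.111+0.347·5.68)/(0.111+0.347·2.50)] = 0.3199·ln(2.082/0.9802) = 0.2410 mol/L.
Then C_D = (C_{A0}−C_A) − C_U = 3.175 − 0.2410 = 2.934 mol/L.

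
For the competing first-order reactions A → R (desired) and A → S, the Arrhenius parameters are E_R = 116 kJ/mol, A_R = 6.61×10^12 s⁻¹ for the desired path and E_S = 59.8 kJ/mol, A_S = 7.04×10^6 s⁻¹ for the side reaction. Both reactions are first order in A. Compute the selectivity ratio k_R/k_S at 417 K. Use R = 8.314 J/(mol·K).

0.0856

k_R/k_S = (A_R/A_S)·exp[−(E_R−E_S)/(RT)] = (A_R/A_S)·exp[(E_S−E_R)/(RT)].
(E_S−E_R)/(RT) = (59.8−116)×10³/(8.314×417) = -56200/3467 = -16.21.
k_R/k_S = (6.61×10^12/7.04×10^6)·exp(-16.21) = 9.389×10^5 × 9.119×10^-8 = 0.0856.
Since E_R > E_S, raising the temperature improves selectivity toward R.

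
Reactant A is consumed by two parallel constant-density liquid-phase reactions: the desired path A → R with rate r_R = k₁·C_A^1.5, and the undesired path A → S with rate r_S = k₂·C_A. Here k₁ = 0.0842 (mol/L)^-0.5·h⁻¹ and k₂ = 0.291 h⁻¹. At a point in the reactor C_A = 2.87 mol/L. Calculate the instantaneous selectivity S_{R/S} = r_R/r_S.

S_{R/S} = r_R/r_S = (k₁·C_A^1.5)/(k₂·C_A) = (k₁/k₂)·C_A^0.5.
= (0.0842×2.870^1.5) / (0.291×2.870) = 0.4094/0.8352 = 0.490.

0.490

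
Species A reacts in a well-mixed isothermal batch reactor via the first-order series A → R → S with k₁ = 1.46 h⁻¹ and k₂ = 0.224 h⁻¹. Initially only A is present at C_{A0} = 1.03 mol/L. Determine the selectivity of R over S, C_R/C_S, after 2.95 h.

1.51

Solving the coupled first-order balances gives C_R(t) = [k₁/(k₂−k₁)]·C_{A0}·(e^(−k₁t) − e^(−k₂t)).
e^(−k₁t) = e^(−1.46×2.95) = e^(−4.307) = 0.01347; e^(−k₂t) = e^(−0.6608) = 0.5164.
C_R = 1.46×1.03/(0.224−1.46) × (0.01347−0.5164) = (-1.217)×(-0.5030) = 0.6119 mol/L.
C_A = C_{A0}e^(−k₁t) = 0.01388 mol/L, so C_S = C_{A0}−C_A−C_R = 0.4042 mol/L; C_R/C_S = 1.51.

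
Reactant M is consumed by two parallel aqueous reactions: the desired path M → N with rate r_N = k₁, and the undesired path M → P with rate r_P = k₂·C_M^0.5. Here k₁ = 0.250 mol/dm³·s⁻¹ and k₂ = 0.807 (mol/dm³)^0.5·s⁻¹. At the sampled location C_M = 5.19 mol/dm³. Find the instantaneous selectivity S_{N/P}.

0.136

S_{N/P} = r_N/r_P = (k₁)/(k₂·C_M^0.5) = (k₁/k₂)·C_M^-0.5.
= (0.250) / (0.807×5.190^0.5) = 0.2500/1.838 = 0.136.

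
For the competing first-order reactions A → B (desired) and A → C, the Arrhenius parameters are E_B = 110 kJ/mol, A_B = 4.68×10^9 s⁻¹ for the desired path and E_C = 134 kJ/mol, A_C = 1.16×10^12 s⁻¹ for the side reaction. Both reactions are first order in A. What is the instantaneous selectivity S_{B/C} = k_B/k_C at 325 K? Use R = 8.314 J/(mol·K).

Since both paths have the same order in A, the concentration cancels and S_{B/C} = k_B/k_C = (A_B/A_C)·exp[(E_C−E_B)/(RT)].
(E_C−E_B)/(RT) = (134−110)×10³/(8.314×325) = 24000/2702 = 8.882.
k_B/k_C = (4.68×10^9/1.16×10^12)·exp(8.882) = 0.004034 × 7202 = 29.1.
Since E_B < E_C, lowering the temperature improves selectivity toward B.

29.1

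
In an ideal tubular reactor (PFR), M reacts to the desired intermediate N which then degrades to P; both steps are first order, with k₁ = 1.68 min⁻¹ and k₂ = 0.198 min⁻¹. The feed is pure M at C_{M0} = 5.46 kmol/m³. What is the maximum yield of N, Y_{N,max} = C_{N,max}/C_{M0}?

Evaluating C_N at τ_opt = ln(k₂/k₁)/(k₂−k₁) gives C_{N,max}/C_{M0} = (k₁/k₂)^[k₂/(k₂−k₁)].
= (1.68/0.198)^(0.198/(0.198−1.68)) = (8.485)^(-0.1336) = 0.7515.

0.752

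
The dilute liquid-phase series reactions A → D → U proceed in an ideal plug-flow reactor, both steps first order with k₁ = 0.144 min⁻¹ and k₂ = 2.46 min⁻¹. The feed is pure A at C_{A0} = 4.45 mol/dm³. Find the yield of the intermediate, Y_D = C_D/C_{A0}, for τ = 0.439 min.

The intermediate concentration in a first-order A→B→C sequence is C_D = k₁C_{A0}(e^(−k₁τ) − e^(−k₂τ))/(k₂−k₁).
e^(−k₁τ) = e^(−0.144×0.439) = e^(−0.06322) = 0.9387; e^(−k₂τ) = e^(−1.080) = 0.3396.
C_D = 0.144×4.45/(2.46−0.144) × (0.9387−0.3396) = 0.2767×0.5991 = 0.1658 mol/dm³.
Y_D = C_D/C_{A0} = 0.1658/4.45 = 0.0373.

0.0373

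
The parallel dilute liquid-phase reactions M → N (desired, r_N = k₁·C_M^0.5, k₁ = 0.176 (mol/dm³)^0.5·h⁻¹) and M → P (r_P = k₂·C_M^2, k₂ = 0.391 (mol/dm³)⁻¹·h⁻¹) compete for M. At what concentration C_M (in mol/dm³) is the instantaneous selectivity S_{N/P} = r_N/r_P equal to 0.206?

S_{N/P} = (k₁/k₂)·C_M^-1.5 ⇒ C_M = (S·k₂/k₁)^(1/(-1.5)).
= (0.206×0.391/0.176)^(-0.6667) = (0.4576)^(-0.6667) = 1.68 mol/dm³.

1.68 mol/dm³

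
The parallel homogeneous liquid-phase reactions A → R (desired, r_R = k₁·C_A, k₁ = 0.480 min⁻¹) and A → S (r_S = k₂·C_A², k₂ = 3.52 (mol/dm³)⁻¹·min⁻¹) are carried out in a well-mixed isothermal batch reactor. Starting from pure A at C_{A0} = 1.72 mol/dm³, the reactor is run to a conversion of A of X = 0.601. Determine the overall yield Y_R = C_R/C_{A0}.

0.0645

C_A = C_{A0}(1−X) = 0.6863 mol/dm³.
Along a PFR/batch, dC_R/dC_A = −r_R/(r_R+r_S) = −k₁/(k₁+k₂·C_A).
Integrating from C_{A0} to C_A: C_R = (0.480/3.52)·ln[(0.480+3.52·1.72)/(0.480+3.52·0.686)] = 0.1364·ln(6.534/2.896) = 0.1110 mol/dm³.
Y_R = C_R/C_{A0} = 0.1110/1.72 = 0.0645.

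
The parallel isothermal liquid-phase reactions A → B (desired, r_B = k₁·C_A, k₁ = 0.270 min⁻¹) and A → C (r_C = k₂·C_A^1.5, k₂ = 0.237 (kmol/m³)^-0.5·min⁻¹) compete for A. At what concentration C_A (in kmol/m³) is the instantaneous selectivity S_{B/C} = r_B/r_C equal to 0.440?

S_{B/C} = (k₁/k₂)·C_A^-0.5 ⇒ C_A = (S·k₂/k₁)^(-2).
= (0.440×0.237/0.270)^(-2) = (0.3862)^(-2) = 6.70 kmol/m³.

6.70 kmol/m³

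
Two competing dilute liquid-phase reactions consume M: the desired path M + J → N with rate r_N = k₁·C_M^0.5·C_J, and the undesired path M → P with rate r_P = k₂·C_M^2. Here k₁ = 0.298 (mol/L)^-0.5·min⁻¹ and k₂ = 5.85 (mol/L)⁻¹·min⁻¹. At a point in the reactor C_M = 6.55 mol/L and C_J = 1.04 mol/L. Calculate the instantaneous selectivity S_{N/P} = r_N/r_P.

S_{N/P} = r_N/r_P = (k₁·C_M^0.5·C_J)/(k₂·C_M^2) = (k₁/k₂)·C_M^-1.5·C_J.
= (0.298×6.550^0.5×1.040) / (5.85×6.550^2) = 0.7932/251.0 = 0.00316.
The undesired path is higher order in M, so low C_M (CSTR or dilute feed) favours N.

0.00316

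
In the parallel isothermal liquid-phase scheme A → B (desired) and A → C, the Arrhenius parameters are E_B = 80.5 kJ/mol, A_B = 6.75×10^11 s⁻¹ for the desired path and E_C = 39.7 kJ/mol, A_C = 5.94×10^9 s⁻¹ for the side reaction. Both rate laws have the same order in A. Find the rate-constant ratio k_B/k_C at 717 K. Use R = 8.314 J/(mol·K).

0.121

k_B/k_C = (A_B/A_C)·exp[−(E_B−E_C)/(RT)] = (A_B/A_C)·exp[(E_C−E_B)/(RT)].
(E_C−E_B)/(RT) = (39.7−80.5)×10³/(8.314×717) = -40800/5961 = -6.844.
k_B/k_C = (6.75×10^11/5.94×10^9)·exp(-6.844) = 113.6 × 0.001065 = 0.121.
Since E_B > E_C, raising the temperature improves selectivity toward B.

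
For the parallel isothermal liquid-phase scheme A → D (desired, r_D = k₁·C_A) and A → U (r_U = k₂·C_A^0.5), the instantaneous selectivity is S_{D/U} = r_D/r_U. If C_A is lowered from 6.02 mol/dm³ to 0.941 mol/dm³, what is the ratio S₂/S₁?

0.395

S_{D/U} = (k₁/k₂)·C_A^0.5, so S₂/S₁ = (C_{A,2}/C_{A,1})^0.5.
= (0.941/6.02)^0.5 = (0.1563)^0.5 = 0.395.
Selectivity toward D falls as C_A falls — high-concentration operation is favoured.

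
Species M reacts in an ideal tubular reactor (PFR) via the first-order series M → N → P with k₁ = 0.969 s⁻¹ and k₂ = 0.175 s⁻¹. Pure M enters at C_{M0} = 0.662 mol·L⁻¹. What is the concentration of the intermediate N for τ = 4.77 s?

0.343 mol·L⁻¹

For first-order series with pure M initially, C_N(τ) = k₁C_{M0}/(k₂−k₁)·(e^(−k₁τ) − e^(−k₂τ)).
e^(−k₁τ) = e^(−0.969×4.77) = e^(−4.622) = 0.009832; e^(−k₂τ) = e^(−0.8347) = 0.4340.
C_N = 0.969×0.662/(0.175−0.969) × (0.009832−0.4340) = (-0.8079)×(-0.4242) = 0.3427 mol·L⁻¹.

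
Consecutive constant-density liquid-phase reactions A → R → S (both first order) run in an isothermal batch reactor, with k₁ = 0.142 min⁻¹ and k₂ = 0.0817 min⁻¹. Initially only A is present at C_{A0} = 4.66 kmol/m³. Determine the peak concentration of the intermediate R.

Evaluating C_R at t_opt = ln(k₂/k₁)/(k₂−k₁) gives C_{R,max}/C_{A0} = (k₁/k₂)^[k₂/(k₂−k₁)].
= (0.142/0.0817)^(0.0817/(0.0817−0.142)) = (1.738)^(-1.355) = 0.4729.
C_{R,max} = 0.4729×4.66 = 2.20 kmol/m³.

2.20 kmol/m³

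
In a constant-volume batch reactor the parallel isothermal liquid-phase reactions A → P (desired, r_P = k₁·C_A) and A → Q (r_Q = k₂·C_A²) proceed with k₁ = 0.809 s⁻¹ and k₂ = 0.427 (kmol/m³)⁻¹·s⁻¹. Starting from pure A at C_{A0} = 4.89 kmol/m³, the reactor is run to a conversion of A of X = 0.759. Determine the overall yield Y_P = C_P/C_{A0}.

C_A = C_{A0}(1−X) = 1.178 kmol/m³.
Along a PFR/batch, dC_P/dC_A = −r_P/(r_P+r_Q) = −k₁/(k₁+k₂·C_A).
Integrating from C_{A0} to C_A: C_P = (0.809/0.427)·ln[(0.809+0.427·4.89)/(0.809+0.427·1.18)] = 1.895·ln(2.897/1.312) = 1.500 kmol/m³.
Y_P = C_P/C_{A0} = 1.500/4.89 = 0.307.

0.307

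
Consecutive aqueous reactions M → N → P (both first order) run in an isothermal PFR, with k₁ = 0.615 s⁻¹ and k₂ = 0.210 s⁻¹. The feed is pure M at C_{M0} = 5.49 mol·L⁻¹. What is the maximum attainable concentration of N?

3.14 mol·L⁻¹

Evaluating C_N at τ_opt = ln(k₂/k₁)/(k₂−k₁) gives C_{N,max}/C_{M0} = (k₁/k₂)^[k₂/(k₂−k₁)].
= (0.615/0.210)^(0.210/(0.210−0.615)) = (2.929)^(-0.5185) = 0.5728.
C_{N,max} = 0.5728×5.49 = 3.14 mol·L⁻¹.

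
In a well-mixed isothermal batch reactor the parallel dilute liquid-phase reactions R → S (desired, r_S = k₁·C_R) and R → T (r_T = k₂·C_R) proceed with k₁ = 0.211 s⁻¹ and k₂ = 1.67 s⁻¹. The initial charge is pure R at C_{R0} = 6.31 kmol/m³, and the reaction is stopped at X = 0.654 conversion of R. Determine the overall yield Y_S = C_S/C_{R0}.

C_R = C_{R0}(1−X) = 2.183 kmol/m³.
Both paths are first order in R, so the instantaneous fraction to S is constant: dC_S/d(−C_R) = k₁/(k₁+k₂) = 0.1122.
C_S = 0.1122·(C_{R0}−C_R) = 0.1122×4.127 = 0.463 kmol/m³.
Y_S = C_S/C_{R0} = 0.4629/6.31 = 0.0734.

0.0734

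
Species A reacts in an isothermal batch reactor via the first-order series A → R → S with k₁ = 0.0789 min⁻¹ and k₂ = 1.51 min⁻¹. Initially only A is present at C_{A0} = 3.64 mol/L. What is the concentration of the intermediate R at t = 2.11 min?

0.162 mol/L

Solving the coupled first-order balances gives C_R(t) = [k₁/(k₂−k₁)]·C_{A0}·(e^(−k₁t) − e^(−k₂t)).
e^(−k₁t) = e^(−0.0789×2.11) = e^(−0.1665) = 0.8466; e^(−k₂t) = e^(−3.186) = 0.04133.
C_R = 0.0789×3.64/(1.51−0.0789) × (0.8466−0.04133) = 0.2007×0.8053 = 0.1616 mol/L.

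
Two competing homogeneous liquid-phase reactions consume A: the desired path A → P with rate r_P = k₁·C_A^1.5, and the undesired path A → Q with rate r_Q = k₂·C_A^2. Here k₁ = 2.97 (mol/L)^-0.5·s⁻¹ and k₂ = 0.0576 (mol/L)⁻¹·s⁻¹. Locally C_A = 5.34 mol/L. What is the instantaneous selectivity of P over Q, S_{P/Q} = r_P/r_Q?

S_{P/Q} = r_P/r_Q = (k₁·C_A^1.5)/(k₂·C_A^2) = (k₁/k₂)·C_A^-0.5.
= (2.97×5.340^1.5) / (0.0576×5.340^2) = 36.65/1.642 = 22.3.
The undesired path is higher order in A, so low C_A (CSTR or dilute feed) favours P.

22.3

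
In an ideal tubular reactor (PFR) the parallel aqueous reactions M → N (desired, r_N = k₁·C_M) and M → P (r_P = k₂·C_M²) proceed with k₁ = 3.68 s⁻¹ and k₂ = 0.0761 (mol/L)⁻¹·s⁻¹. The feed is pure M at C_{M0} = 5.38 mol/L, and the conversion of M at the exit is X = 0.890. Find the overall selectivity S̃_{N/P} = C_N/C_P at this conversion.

C_M = C_{M0}(1−X) = 0.5918 mol/L.
Along a PFR/batch, dC_N/dC_M = −r_N/(r_N+r_P) = −k₁/(k₁+k₂·C_M).
Integrating from C_{M0} to C_M: C_N = (3.68/0.0761)·ln[(3.68+0.0761·5.38)/(3.68+0.0761·0.592)] = 48.36·ln(4.089/3.725) = 4.513 mol/L.
C_P = (C_{M0}−C_M)−C_N = 0.2752 mol/L; S̃_{N/P} = 4.513/0.2752 = 16.4.

16.4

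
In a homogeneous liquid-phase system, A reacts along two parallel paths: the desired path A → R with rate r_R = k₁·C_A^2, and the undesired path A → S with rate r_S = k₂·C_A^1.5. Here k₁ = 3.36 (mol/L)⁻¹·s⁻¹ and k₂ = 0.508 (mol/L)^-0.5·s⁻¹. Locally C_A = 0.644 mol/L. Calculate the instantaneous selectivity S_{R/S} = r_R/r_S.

S_{R/S} = r_R/r_S = (k₁·C_A^2)/(k₂·C_A^1.5) = (k₁/k₂)·C_A^0.5.
= (3.36×0.6440^2) / (0.508×0.6440^1.5) = 1.394/0.2625 = 5.31.
Since the desired path is higher order in A, keeping C_A high (PFR or concentrated feed) favours R.

5.31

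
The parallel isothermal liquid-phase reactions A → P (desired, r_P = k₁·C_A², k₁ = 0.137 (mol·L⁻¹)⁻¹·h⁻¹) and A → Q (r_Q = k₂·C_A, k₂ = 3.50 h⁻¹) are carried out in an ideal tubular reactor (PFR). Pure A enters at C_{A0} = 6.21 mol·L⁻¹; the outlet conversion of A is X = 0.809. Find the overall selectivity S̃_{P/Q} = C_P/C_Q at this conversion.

C_A = C_{A0}(1−X) = 1.186 mol·L⁻¹.
Along a PFR/batch, dC_Q/dC_A = −r_Q/(r_P+r_Q) = −k₂/(k₂+k₁·C_A).
Integrating from C_{A0} to C_A: C_Q = (3.50/0.137)·ln[(3.50+0.137·6.21)/(3.50+0.137·1.19)] = 25.55·ln(4.351/3.662) = 4.399 mol·L⁻¹.
Then C_P = (C_{A0}−C_A) − C_Q = 5.024 − 4.399 = 0.6244 mol·L⁻¹.
S̃_{P/Q} = C_P/C_Q = 0.6244/4.399 = 0.142.

0.142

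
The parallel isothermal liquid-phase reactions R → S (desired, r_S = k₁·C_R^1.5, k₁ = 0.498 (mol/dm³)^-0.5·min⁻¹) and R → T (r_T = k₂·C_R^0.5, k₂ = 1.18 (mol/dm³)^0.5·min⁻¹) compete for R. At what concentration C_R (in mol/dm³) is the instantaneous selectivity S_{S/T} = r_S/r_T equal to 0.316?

S_{S/T} = (k₁/k₂)·C_R ⇒ C_R = S·k₂/k₁.
= 0.316×1.18/0.498 = 0.749 mol/dm³.

0.749 mol/dm³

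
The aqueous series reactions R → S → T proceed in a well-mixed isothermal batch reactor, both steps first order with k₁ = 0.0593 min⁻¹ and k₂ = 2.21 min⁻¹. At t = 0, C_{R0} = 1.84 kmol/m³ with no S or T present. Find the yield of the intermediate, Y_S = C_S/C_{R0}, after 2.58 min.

For first-order series with pure R initially, C_S(t) = k₁C_{R0}/(k₂−k₁)·(e^(−k₁t) − e^(−k₂t)).
e^(−k₁t) = e^(−0.0593×2.58) = e^(−0.1530) = 0.8581; e^(−k₂t) = e^(−5.702) = 0.003340.
C_S = 0.0593×1.84/(2.21−0.0593) × (0.8581−0.003340) = 0.05073×0.8548 = 0.04337 kmol/m³.
Y_S = C_S/C_{R0} = 0.04337/1.84 = 0.0236.

0.0236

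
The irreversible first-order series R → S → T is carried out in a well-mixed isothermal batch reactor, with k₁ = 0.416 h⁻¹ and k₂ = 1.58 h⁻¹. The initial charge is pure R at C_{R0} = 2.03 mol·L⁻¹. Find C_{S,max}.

0.332 mol·L⁻¹

For a first-order series the maximum intermediate yield is C_{S,max}/C_{R0} = (k₁/k₂)^[k₂/(k₂−k₁)].
= (0.416/1.58)^(1.58/(1.58−0.416)) = (0.2633)^(1.357) = 0.1634.
C_{S,max} = 0.1634×2.03 = 0.332 mol·L⁻¹.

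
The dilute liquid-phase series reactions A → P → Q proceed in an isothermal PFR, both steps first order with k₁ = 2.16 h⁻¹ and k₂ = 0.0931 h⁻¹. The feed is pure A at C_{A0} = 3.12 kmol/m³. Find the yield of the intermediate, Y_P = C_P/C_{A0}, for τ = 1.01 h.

0.833

Solving the coupled first-order balances gives C_P(τ) = [k₁/(k₂−k₁)]·C_{A0}·(e^(−k₁τ) − e^(−k₂τ)).
e^(−k₁τ) = e^(−2.16×1.01) = e^(−2.182) = 0.1129; e^(−k₂τ) = e^(−0.09403) = 0.9103.
C_P = 2.16×3.12/(0.0931−2.16) × (0.1129−0.9103) = (-3.261)×(-0.7974) = 2.600 kmol/m³.
Y_P = C_P/C_{A0} = 2.600/3.12 = 0.833.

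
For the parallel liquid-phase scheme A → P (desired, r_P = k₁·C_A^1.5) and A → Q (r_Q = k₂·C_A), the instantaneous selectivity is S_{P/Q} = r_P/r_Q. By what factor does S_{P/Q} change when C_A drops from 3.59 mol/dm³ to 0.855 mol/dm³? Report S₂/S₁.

S_{P/Q} = (k₁/k₂)·C_A^0.5, so S₂/S₁ = (C_{A,2}/C_{A,1})^0.5.
= (0.855/3.59)^0.5 = (0.2382)^0.5 = 0.488.
Selectivity toward P falls as C_A falls — high-concentration operation is favoured.

0.488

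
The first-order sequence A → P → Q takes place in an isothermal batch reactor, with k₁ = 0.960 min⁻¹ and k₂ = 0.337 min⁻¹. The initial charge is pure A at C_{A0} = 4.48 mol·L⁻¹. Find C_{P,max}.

Evaluating C_P at t_opt = ln(k₂/k₁)/(k₂−k₁) gives C_{P,max}/C_{A0} = (k₁/k₂)^[k₂/(k₂−k₁)].
= (0.960/0.337)^(0.337/(0.337−0.960)) = (2.849)^(-0.5409) = 0.5676.
C_{P,max} = 0.5676×4.48 = 2.54 mol·L⁻¹.

2.54 mol·L⁻¹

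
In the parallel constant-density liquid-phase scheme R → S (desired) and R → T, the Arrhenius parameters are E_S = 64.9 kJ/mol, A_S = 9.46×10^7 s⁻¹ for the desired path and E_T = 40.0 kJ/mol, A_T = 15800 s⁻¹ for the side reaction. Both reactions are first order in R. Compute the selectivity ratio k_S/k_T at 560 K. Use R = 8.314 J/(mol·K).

k_S/k_T = (A_S/A_T)·exp[−(E_S−E_T)/(RT)] = (A_S/A_T)·exp[(E_T−E_S)/(RT)].
(E_T−E_S)/(RT) = (40.0−64.9)×10³/(8.314×560) = -24900/4656 = -5.348.
k_S/k_T = (9.46×10^7/15800)·exp(-5.348) = 5987 × 0.004757 = 28.5.
Since E_S > E_T, raising the temperature improves selectivity toward S.

28.5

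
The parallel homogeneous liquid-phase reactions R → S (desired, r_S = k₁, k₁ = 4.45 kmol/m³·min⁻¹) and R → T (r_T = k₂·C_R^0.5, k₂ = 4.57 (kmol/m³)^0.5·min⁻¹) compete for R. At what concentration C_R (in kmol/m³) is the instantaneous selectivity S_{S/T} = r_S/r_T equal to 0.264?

13.6 kmol/m³

S_{S/T} = (k₁/k₂)·C_R^-0.5 ⇒ C_R = (S·k₂/k₁)^(-2).
= (0.264×4.57/4.45)^(-2) = (0.2711)^(-2) = 13.6 kmol/m³.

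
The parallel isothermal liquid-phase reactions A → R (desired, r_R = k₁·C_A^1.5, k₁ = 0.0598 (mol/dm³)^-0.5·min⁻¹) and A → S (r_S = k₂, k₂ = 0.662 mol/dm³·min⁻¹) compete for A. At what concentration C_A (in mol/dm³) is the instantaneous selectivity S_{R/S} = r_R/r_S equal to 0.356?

2.50 mol/dm³

S_{R/S} = (k₁/k₂)·C_A^1.5 ⇒ C_A = (S·k₂/k₁)^(1/1.5).
= (0.356×0.662/0.0598)^(0.6667) = (3.941)^(0.6667) = 2.50 mol/dm³.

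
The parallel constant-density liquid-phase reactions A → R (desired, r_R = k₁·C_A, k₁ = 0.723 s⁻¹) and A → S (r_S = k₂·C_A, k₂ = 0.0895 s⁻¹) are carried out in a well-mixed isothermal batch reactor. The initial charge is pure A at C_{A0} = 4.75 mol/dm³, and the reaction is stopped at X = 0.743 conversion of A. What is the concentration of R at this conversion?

3.14 mol/dm³

C_A = C_{A0}(1−X) = 1.221 mol/dm³.
Both paths are first order in A, so the instantaneous fraction to R is constant: dC_R/d(−C_A) = k₁/(k₁+k₂) = 0.8898.
C_R = 0.8898·(C_{A0}−C_A) = 0.8898×3.529 = 3.14 mol/dm³.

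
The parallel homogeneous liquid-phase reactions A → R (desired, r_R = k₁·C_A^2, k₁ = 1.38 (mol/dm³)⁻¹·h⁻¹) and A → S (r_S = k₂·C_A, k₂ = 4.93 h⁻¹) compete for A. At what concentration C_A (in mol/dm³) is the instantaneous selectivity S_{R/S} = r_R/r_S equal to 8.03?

28.7 mol/dm³

S_{R/S} = (k₁/k₂)·C_A ⇒ C_A = S·k₂/k₁.
= 8.03×4.93/1.38 = 28.7 mol/dm³.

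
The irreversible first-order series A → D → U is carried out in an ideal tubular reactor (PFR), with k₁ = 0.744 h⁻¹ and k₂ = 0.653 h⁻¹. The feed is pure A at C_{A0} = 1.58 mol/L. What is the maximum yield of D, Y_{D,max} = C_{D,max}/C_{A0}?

At the optimum, C_{D,max}/C_{A0} = (k₁/k₂)^[k₂/(k₂−k₁)].
= (0.744/0.653)^(0.653/(0.653−0.744)) = (1.139)^(-7.176) = 0.3921.

0.392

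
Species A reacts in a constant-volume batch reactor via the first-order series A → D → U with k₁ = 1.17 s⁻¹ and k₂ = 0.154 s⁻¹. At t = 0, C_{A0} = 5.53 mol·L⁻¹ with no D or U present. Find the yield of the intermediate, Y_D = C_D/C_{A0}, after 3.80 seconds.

The intermediate concentration in a first-order A→B→C sequence is C_D = k₁C_{A0}(e^(−k₁t) − e^(−k₂t))/(k₂−k₁).
e^(−k₁t) = e^(−1.17×3.80) = e^(−4.446) = 0.01173; e^(−k₂t) = e^(−0.5852) = 0.5570.
C_D = 1.17×5.53/(0.154−1.17) × (0.01173−0.5570) = (-6.368)×(-0.5453) = 3.472 mol·L⁻¹.
Y_D = C_D/C_{A0} = 3.472/5.53 = 0.628.

0.628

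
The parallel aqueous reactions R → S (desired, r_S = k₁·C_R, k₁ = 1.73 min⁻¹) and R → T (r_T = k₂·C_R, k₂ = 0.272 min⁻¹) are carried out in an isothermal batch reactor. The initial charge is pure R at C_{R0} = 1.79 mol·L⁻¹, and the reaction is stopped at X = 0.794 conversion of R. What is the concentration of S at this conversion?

1.23 mol·L⁻¹

C_R = C_{R0}(1−X) = 0.3687 mol·L⁻¹.
Both paths are first order in R, so the instantaneous fraction to S is constant: dC_S/d(−C_R) = k₁/(k₁+k₂) = 0.8641.
C_S = 0.8641·(C_{R0}−C_R) = 0.8641×1.421 = 1.23 mol·L⁻¹.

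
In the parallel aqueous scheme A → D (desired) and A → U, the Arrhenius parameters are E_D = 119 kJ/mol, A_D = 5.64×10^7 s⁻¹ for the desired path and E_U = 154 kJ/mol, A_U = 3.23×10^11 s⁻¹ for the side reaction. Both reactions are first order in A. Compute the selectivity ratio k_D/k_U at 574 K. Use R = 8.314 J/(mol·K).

0.267

k_D/k_U = (A_D/A_U)·exp[−(E_D−E_U)/(RT)] = (A_D/A_U)·exp[(E_U−E_D)/(RT)].
(E_U−E_D)/(RT) = (154−119)×10³/(8.314×574) = 35000/4772 = 7.334.
k_D/k_U = (5.64×10^7/3.23×10^11)·exp(7.334) = 1.746×10^-4 × 1532 = 0.267.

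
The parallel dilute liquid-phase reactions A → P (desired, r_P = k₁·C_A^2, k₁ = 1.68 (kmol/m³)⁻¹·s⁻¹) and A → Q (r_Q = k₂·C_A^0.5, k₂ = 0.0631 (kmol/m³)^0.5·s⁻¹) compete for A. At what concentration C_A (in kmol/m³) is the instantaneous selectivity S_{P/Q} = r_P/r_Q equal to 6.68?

0.398 kmol/m³

S_{P/Q} = (k₁/k₂)·C_A^1.5 ⇒ C_A = (S·k₂/k₁)^(1/1.5).
= (6.68×0.0631/1.68)^(0.6667) = (0.2509)^(0.6667) = 0.398 kmol/m³.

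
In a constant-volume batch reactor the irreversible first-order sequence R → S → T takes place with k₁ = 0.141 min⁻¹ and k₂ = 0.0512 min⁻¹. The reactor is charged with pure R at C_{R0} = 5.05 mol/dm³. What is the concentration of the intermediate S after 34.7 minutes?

1.28 mol/dm³

For first-order series with pure R initially, C_S(t) = k₁C_{R0}/(k₂−k₁)·(e^(−k₁t) − e^(−k₂t)).
e^(−k₁t) = e^(−0.141×34.7) = e^(−4.893) = 0.007501; e^(−k₂t) = e^(−1.777) = 0.1692.
C_S = 0.141×5.05/(0.0512−0.141) × (0.007501−0.1692) = (-7.929)×(-0.1617) = 1.282 mol/dm³.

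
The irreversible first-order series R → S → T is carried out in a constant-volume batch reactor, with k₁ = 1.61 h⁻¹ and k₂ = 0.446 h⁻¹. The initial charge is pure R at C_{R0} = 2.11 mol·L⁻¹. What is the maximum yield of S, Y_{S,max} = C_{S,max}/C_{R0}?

Evaluating C_S at t_opt = ln(k₂/k₁)/(k₂−k₁) gives C_{S,max}/C_{R0} = (k₁/k₂)^[k₂/(k₂−k₁)].
= (1.61/0.446)^(0.446/(0.446−1.61)) = (3.610)^(-0.3832) = 0.6115.

0.611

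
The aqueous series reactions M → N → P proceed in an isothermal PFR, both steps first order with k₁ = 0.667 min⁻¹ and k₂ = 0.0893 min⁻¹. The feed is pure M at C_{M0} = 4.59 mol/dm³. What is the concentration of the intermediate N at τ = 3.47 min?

3.36 mol/dm³

Solving the coupled first-order balances gives C_N(τ) = [k₁/(k₂−k₁)]·C_{M0}·(e^(−k₁τ) − e^(−k₂τ)).
e^(−k₁τ) = e^(−0.667×3.47) = e^(−2.314) = 0.09882; e^(−k₂τ) = e^(−0.3099) = 0.7335.
C_N = 0.667×4.59/(0.0893−0.667) × (0.09882−0.7335) = (-5.300)×(-0.6347) = 3.364 mol/dm³.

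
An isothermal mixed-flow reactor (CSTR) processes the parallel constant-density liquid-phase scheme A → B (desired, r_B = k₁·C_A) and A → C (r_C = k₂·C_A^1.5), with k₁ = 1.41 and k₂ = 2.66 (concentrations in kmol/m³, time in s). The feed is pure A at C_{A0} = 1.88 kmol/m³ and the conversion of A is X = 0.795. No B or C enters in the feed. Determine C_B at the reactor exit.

Exit C_A = C_{A0}(1−X) = 1.88×0.205 = 0.3854 kmol/m³.
A CSTR operates uniformly at the exit composition, giving r_B = 0.5434 and r_C = 0.6364 (each k·C_A^n at C_A = 0.3854).
Fraction of consumed A going to B: r_B/(r_B+r_C) = 0.4606.
C_B = 0.4606·C_{A0}·X = 0.4606×1.88×0.795 = 0.688 kmol/m³.

0.688 kmol/m³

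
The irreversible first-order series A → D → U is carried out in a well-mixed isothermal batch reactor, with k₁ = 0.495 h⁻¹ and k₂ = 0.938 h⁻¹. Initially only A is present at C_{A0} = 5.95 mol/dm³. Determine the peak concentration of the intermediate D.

For a first-order series the maximum intermediate yield is C_{D,max}/C_{A0} = (k₁/k₂)^[k₂/(k₂−k₁)].
= (0.495/0.938)^(0.938/(0.938−0.495)) = (0.5277)^(2.117) = 0.2584.
C_{D,max} = 0.2584×5.95 = 1.54 mol/dm³.

1.54 mol/dm³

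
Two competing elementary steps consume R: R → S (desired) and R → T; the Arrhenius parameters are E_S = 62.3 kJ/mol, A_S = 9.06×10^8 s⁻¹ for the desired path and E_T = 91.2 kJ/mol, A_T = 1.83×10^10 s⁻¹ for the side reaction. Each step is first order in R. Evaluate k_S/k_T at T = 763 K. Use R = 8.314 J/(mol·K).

4.71

k_S/k_T = (A_S/A_T)·exp[−(E_S−E_T)/(RT)] = (A_S/A_T)·exp[(E_T−E_S)/(RT)].
(E_T−E_S)/(RT) = (91.2−62.3)×10³/(8.314×763) = 28900/6344 = 4.556.
k_S/k_T = (9.06×10^8/1.83×10^10)·exp(4.556) = 0.04951 × 95.18 = 4.71.
Since E_S < E_T, lowering the temperature improves selectivity toward S.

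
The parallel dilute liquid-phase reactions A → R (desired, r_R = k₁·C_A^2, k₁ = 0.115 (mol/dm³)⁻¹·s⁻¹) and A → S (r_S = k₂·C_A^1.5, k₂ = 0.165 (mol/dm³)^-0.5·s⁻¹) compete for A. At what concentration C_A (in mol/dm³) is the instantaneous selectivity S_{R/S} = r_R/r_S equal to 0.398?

S_{R/S} = (k₁/k₂)·C_A^0.5 ⇒ C_A = (S·k₂/k₁)^(2).
= (0.398×0.165/0.115)^(2) = (0.5710)^(2) = 0.326 mol/dm³.

0.326 mol/dm³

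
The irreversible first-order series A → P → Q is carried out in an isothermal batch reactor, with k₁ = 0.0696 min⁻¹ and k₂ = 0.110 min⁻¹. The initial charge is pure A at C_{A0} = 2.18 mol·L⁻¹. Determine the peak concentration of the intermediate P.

For a first-order series the maximum intermediate yield is C_{P,max}/C_{A0} = (k₁/k₂)^[k₂/(k₂−k₁)].
= (0.0696/0.110)^(0.110/(0.110−0.0696)) = (0.6327)^(2.723) = 0.2876.
C_{P,max} = 0.2876×2.18 = 0.627 mol·L⁻¹.

0.627 mol·L⁻¹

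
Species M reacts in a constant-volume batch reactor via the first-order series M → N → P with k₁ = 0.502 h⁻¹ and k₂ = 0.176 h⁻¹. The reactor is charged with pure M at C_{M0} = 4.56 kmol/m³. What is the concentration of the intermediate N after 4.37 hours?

For first-order series with pure M initially, C_N(t) = k₁C_{M0}/(k₂−k₁)·(e^(−k₁t) − e^(−k₂t)).
e^(−k₁t) = e^(−0.502×4.37) = e^(−2.194) = 0.1115; e^(−k₂t) = e^(−0.7691) = 0.4634.
C_N = 0.502×4.56/(0.176−0.502) × (0.1115−0.4634) = (-7.022)×(-0.3519) = 2.471 kmol/m³.

2.47 kmol/m³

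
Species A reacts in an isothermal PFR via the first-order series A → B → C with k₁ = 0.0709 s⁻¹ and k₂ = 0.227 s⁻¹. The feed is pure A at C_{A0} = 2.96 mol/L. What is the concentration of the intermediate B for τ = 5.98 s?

For first-order series with pure A initially, C_B(τ) = k₁C_{A0}/(k₂−k₁)·(e^(−k₁τ) − e^(−k₂τ)).
e^(−k₁τ) = e^(−0.0709×5.98) = e^(−0.4240) = 0.6544; e^(−k₂τ) = e^(−1.357) = 0.2573.
C_B = 0.0709×2.96/(0.227−0.0709) × (0.6544−0.2573) = 1.344×0.3971 = 0.5339 mol/L.

0.534 mol/L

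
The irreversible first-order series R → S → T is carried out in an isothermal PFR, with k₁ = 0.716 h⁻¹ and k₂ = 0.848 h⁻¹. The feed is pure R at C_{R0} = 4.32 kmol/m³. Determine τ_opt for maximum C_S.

Setting dC_S/dτ = 0 gives τ_opt = ln(k₂/k₁)/(k₂−k₁).
= ln(0.848/0.716)/(0.848−0.716) = ln(1.184)/0.1320 = 0.1692/0.1320 = 1.28 h.

1.28 h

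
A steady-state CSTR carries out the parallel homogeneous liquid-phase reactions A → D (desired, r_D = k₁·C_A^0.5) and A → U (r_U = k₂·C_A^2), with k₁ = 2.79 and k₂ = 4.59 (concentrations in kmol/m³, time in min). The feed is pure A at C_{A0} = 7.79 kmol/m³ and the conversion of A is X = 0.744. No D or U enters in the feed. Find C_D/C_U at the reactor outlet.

0.216

Exit C_A = C_{A0}(1−X) = 7.79×0.256 = 1.994 kmol/m³.
A CSTR operates uniformly at the exit composition, giving r_D = 3.940 and r_U = 18.25 (each k·C_A^n at C_A = 1.994).
Overall selectivity = C_D/C_U = r_Dτ/(r_Uτ) = r_D/r_U = 0.216.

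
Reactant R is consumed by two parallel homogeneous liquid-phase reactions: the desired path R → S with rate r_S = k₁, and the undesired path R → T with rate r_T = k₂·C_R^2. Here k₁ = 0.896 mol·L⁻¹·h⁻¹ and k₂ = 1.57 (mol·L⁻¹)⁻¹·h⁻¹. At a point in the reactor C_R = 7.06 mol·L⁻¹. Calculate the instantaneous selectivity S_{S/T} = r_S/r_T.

0.0114

S_{S/T} = r_S/r_T = (k₁)/(k₂·C_R^2) = (k₁/k₂)·C_R^-2.
= (0.896) / (1.57×7.060^2) = 0.8960/78.25 = 0.0114.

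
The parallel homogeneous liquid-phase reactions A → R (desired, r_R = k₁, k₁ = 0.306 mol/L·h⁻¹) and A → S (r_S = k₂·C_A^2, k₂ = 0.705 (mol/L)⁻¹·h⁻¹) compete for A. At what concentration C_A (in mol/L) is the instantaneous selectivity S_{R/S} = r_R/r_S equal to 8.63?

0.224 mol/L

S_{R/S} = (k₁/k₂)·C_A^-2 ⇒ C_A = (S·k₂/k₁)^(-0.5).
= (8.63×0.705/0.306)^(-0.5) = (19.88)^(-0.5) = 0.224 mol/L.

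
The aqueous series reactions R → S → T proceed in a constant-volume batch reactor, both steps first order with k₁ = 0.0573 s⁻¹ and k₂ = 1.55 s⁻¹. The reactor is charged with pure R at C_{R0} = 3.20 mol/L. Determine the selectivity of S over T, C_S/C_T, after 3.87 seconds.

Solving the coupled first-order balances gives C_S(t) = [k₁/(k₂−k₁)]·C_{R0}·(e^(−k₁t) − e^(−k₂t)).
e^(−k₁t) = e^(−0.0573×3.87) = e^(−0.2218) = 0.8011; e^(−k₂t) = e^(−5.998) = 0.002482.
C_S = 0.0573×3.20/(1.55−0.0573) × (0.8011−0.002482) = 0.1228×0.7986 = 0.09810 mol/L.
C_R = C_{R0}e^(−k₁t) = 2.564 mol/L, so C_T = C_{R0}−C_R−C_S = 0.5383 mol/L; C_S/C_T = 0.182.

0.182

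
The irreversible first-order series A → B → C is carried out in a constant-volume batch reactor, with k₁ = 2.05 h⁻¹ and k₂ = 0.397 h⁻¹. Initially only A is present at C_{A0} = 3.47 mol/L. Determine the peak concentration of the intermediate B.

2.34 mol/L

For a first-order series the maximum intermediate yield is C_{B,max}/C_{A0} = (k₁/k₂)^[k₂/(k₂−k₁)].
= (2.05/0.397)^(0.397/(0.397−2.05)) = (5.164)^(-0.2402) = 0.6742.
C_{B,max} = 0.6742×3.47 = 2.34 mol/L.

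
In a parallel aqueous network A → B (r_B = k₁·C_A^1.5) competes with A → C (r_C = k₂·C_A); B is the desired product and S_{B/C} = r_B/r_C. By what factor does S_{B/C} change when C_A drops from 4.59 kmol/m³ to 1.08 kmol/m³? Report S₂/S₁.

S_{B/C} = (k₁/k₂)·C_A^0.5, so S₂/S₁ = (C_{A,2}/C_{A,1})^0.5.
= (1.08/4.59)^0.5 = (0.2353)^0.5 = 0.485.

0.485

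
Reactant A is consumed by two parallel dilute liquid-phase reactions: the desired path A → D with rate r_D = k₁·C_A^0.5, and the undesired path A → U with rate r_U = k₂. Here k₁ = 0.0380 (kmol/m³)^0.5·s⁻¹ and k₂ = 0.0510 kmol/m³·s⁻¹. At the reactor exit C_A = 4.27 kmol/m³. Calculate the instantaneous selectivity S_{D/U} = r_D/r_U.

S_{D/U} = r_D/r_U = (k₁·C_A^0.5)/(k₂) = (k₁/k₂)·C_A^0.5.
= (0.0380×4.270^0.5) / (0.0510) = 0.07852/0.05100 = 1.54.

1.54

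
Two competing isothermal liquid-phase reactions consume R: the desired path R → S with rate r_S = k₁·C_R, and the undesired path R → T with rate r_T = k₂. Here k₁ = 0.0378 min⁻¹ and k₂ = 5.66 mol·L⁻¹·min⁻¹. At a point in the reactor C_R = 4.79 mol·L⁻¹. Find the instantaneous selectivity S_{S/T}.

S_{S/T} = r_S/r_T = (k₁·C_R)/(k₂) = (k₁/k₂)·C_R.
= (0.0378×4.790) / (5.66) = 0.1811/5.660 = 0.0320.
Since the desired path is higher order in R, keeping C_R high (PFR or concentrated feed) favours S.

0.0320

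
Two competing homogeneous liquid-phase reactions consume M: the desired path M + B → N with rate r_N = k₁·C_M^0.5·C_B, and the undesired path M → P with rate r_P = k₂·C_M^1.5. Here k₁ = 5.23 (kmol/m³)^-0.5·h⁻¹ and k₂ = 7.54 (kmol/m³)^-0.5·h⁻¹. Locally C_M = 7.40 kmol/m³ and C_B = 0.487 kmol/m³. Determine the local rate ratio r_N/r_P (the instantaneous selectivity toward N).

0.0456

S_{N/P} = r_N/r_P = (k₁·C_M^0.5·C_B)/(k₂·C_M^1.5) = (k₁/k₂)·C_M⁻¹·C_B.
= (5.23×7.400^0.5×0.4870) / (7.54×7.400^1.5) = 6.929/151.8 = 0.0456.
The undesired path is higher order in M, so low C_M (CSTR or dilute feed) favours N.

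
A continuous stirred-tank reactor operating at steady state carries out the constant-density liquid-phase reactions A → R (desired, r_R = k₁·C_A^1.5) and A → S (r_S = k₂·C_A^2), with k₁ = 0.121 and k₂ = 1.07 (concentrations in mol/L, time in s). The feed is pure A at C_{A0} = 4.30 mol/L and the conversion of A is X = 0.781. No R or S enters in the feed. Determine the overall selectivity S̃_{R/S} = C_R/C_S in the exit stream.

0.117

Exit C_A = C_{A0}(1−X) = 4.30×0.219 = 0.9417 mol/L.
In a CSTR the entire volume is at exit conditions, so r_R = 0.121×0.9417^1.5 = 0.1106 and r_S = 1.07×0.9417^2 = 0.9489.
Overall selectivity = C_R/C_S = r_Rτ/(r_Sτ) = r_R/r_S = 0.117.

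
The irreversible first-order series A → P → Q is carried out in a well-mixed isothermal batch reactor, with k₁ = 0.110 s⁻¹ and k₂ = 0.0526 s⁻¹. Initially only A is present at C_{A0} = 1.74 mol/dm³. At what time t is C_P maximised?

The intermediate peaks when r₁ = r₂, i.e. k₁e^(−k₁t) = k₂e^(−k₂t), giving t_opt = ln(k₂/k₁)/(k₂−k₁).
= ln(0.0526/0.110)/(0.0526−0.110) = ln(0.4782)/-0.05740 = -0.7378/-0.05740 = 12.9 s.

12.9 s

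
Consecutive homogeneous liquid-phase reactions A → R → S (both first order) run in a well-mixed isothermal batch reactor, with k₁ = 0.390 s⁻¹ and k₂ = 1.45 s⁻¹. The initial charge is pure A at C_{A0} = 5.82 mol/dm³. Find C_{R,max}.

0.966 mol/dm³

For a first-order series the maximum intermediate yield is C_{R,max}/C_{A0} = (k₁/k₂)^[k₂/(k₂−k₁)].
= (0.390/1.45)^(1.45/(1.45−0.390)) = (0.2690)^(1.368) = 0.1659.
C_{R,max} = 0.1659×5.82 = 0.966 mol/dm³.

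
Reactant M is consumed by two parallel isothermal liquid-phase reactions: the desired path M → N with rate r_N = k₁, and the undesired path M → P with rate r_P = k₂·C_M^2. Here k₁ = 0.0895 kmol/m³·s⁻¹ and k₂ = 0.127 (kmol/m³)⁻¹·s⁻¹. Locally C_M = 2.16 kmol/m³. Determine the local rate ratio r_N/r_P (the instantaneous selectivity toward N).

0.151

S_{N/P} = r_N/r_P = (k₁)/(k₂·C_M^2) = (k₁/k₂)·C_M^-2.
= (0.0895) / (0.127×2.160^2) = 0.08950/0.5925 = 0.151.
The undesired path is higher order in M, so low C_M (CSTR or dilute feed) favours N.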